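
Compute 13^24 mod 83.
Using repeated squaring. 24 = 16 + 8 (binary 11000). Repeated squaring mod 83: 13^1 ≡ 13; 13^2 ≡ 13² = 169 ≡ 3; 13^4 ≡ 3² = 9 ≡ 9; 13^8 ≡ 9² = 81 ≡ 81; 13^16 ≡ 81² = 6561 ≡ 4. Multiply: 13^24 = 13^16 × 13^8 ≡ 4 × 81 (mod 83): 4 × 81 = 324 ≡ 75. So 13^24 ≡ 75 (mod 83).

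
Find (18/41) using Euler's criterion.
(18/41) = 18^{20} mod 41 = 1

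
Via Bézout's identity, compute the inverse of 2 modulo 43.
Extended GCD: 2(-21) + 43(1) = 1. So 2^(-1) ≡ 22 ≡ 22 (mod 43). Verify: 2 × 22 = 44 ≡ 1 (mod 43)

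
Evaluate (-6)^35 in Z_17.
Using Fermat: (-6)^{16} ≡ 1 (mod 17). 35 ≡ 3 (mod 16). So (-6)^{35} ≡ (-6)^{3} ≡ 5 (mod 17)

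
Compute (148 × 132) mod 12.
0

(148 × 132) = 19536
19536 mod 12 = 0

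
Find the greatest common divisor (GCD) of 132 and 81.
3

Using the Euclidean algorithm:
132 = 1 × 81 + 51
81 = 1 × 51 + 30
51 = 1 × 30 + 21
30 = 1 × 21 + 9
21 = 2 × 9 + 3
9 = 3 × 3 + 0

GCD(132, 81) = 3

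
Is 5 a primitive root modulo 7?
p - 1 = 6 has prime divisors 2, 3. Check 5^(6/q) mod 7 for each: 5^(6/2) = 5^3 ≡ 6, 5^(6/3) = 5^2 ≡ 4 (mod 7). None of these is 1, so 5 has order 6 = φ(7), so it is a primitive root mod 7.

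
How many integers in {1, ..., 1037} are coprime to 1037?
960

Prime factorization: 1037 = 17 × 61
Using the formula φ(n) = n × Π(1 - 1/p) for each prime factor p:
φ(1037) = 1037 × (1 - 1/17) × (1 - 1/61)
φ(1037) = 960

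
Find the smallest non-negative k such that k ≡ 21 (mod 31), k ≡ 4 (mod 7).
207

Using the Chinese Remainder Theorem:
M = product of moduli = 217
For equation 1: M_1 = 7, 7 ≡ 7 (mod 31), inverse of 7 mod 31 is 9 (check: 7 × 9 = 63 ≡ 1 (mod 31))
For equation 2: M_2 = 31, 31 ≡ 3 (mod 7), inverse of 31 mod 7 is 5 (check: 3 × 5 = 15 ≡ 1 (mod 7))
Combine: k ≡ Σ r_i×M_i×(M_i⁻¹ mod m_i) = 21×7×9 + 4×31×5 = 1323 + 620 = 1943
1943 mod 217 = 207
k ≡ 207 (mod 217)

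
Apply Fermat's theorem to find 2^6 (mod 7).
By Fermat's Little Theorem, 2^{6} ≡ 1 (mod 7) since 7 is prime and gcd(2, 7) = 1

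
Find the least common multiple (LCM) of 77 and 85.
6545

First find GCD(77, 85) using the Euclidean algorithm:
77 = 0 × 85 + 77
85 = 1 × 77 + 8
77 = 9 × 8 + 5
8 = 1 × 5 + 3
5 = 1 × 3 + 2
3 = 1 × 2 + 1
2 = 2 × 1 + 0
GCD(77, 85) = 1

LCM formula: LCM(a, b) = (a × b) / GCD(a, b)
LCM(77, 85) = (77 × 85) / 1
LCM(77, 85) = 6545 / 1
LCM(77, 85) = 6545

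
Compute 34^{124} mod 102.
34

Using successive squaring:
Binary expansion of 124: 1111100
Powers of 34 mod 102 (each is the square of the previous):
  34^1 ≡ 34 (mod 102)
  34^2 ≡ 34² = 1156 ≡ 34 (mod 102)
  34^4 ≡ 34² = 1156 ≡ 34 (mod 102)
  34^8 ≡ 34² = 1156 ≡ 34 (mod 102)
  34^16 ≡ 34² = 1156 ≡ 34 (mod 102)
  34^32 ≡ 34² = 1156 ≡ 34 (mod 102)
  34^64 ≡ 34² = 1156 ≡ 34 (mod 102)
124 = 64 + 32 + 16 + 8 + 4, so 34^124 = 34^64 × 34^32 × 34^16 × 34^8 × 34^4 ≡ 34 × 34 × 34 × 34 × 34 (mod 102)
Multiplying step by step:
  34 × 34 = 1156 ≡ 34 (mod 102)
  34 × 34 = 1156 ≡ 34 (mod 102)
  34 × 34 = 1156 ≡ 34 (mod 102)
  34 × 34 = 1156 ≡ 34 (mod 102)
Result: 34^124 ≡ 34 (mod 102)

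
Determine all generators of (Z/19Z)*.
Primitive roots mod 19: {2, 3, 10, 13, 14, 15}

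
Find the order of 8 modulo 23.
Powers of 8 mod 23: 8^1≡8, 8^2≡18, 8^3≡6, 8^4≡2, 8^5≡16, 8^6≡13, 8^7≡12, 8^8≡4, 8^9≡9, 8^10≡3, 8^11≡1. Order = 11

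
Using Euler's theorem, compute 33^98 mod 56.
By Euler: 33^{24} ≡ 1 (mod 56) since gcd(33, 56) = 1. 98 = 4×24 + 2. So 33^{98} ≡ 33^{2} ≡ 25 (mod 56)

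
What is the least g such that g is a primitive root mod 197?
p - 1 = 196 has prime divisors 2, 7. h is a primitive root mod 197 iff h^(196/q) ≢ 1 (mod 197) for each such q.
h = 2: 2^98 ≡ 196, 2^28 ≡ 104 (mod 197); none is 1, so 2 has order 196 and is a primitive root.
The smallest primitive root mod 197 is g = 2.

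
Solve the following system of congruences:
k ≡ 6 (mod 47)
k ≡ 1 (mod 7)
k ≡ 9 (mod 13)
1933

Using the Chinese Remainder Theorem:
M = product of moduli = 4277
For equation 1: M_1 = 91, 91 ≡ 44 (mod 47), inverse of 91 mod 47 is 31 (check: 44 × 31 = 1364 ≡ 1 (mod 47))
For equation 2: M_2 = 611, 611 ≡ 2 (mod 7), inverse of 611 mod 7 is 4 (check: 2 × 4 = 8 ≡ 1 (mod 7))
For equation 3: M_3 = 329, 329 ≡ 4 (mod 13), inverse of 329 mod 13 is 10 (check: 4 × 10 = 40 ≡ 1 (mod 13))
Combine: k ≡ Σ r_i×M_i×(M_i⁻¹ mod m_i) = 6×91×31 + 1×611×4 + 9×329×10 = 16926 + 2444 + 29610 = 48980
48980 mod 4277 = 1933
k ≡ 1933 (mod 4277)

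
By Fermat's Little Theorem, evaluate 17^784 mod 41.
By Fermat: 17^{40} ≡ 1 (mod 41). 784 ≡ 24 (mod 40). So 17^{784} ≡ 17^{24} ≡ 37 (mod 41)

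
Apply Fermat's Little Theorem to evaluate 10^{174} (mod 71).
64

By Fermat's Little Theorem, a^(p-1) ≡ 1 (mod p) for prime p and gcd(a, p) = 1
Here p = 71, so 10^70 ≡ 1 (mod 71)
We can reduce the exponent: 174 mod 70 = 34
So 10^174 ≡ 10^34 (mod 71)
Computing: 10^34 mod 71 = 64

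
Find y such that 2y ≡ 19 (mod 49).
34

Since gcd(2, 49) = 1 divides 19, a solution exists.
Multiply both sides by the inverse of 2 mod 49:
  2^(-1) mod 49 = 25
  x ≡ 25 × 19 ≡ 475 ≡ 34 (mod 49)
Verification: 2 × 34 = 68 = 1 × 49 + 19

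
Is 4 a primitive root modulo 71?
No

To verify, check if 4^(70/q) ≢ 1 (mod 71) for each prime divisor q of 70
Divisors of 70 = 70: [1, 2, 5, 7, 10, 14, 35, 70]
  4^(70/2) = 4^35 ≡ 1 (mod 71)
  4^(70/5) = 4^14 ≡ 5 (mod 71)
  4^(70/7) = 4^10 ≡ 48 (mod 71)
Conclusion: 4 is not a primitive root modulo 71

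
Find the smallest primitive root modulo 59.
p - 1 = 58 has prime divisors 2, 29. h is a primitive root mod 59 iff h^(58/q) ≢ 1 (mod 59) for each such q.
h = 2: 2^29 ≡ 58, 2^2 ≡ 4 (mod 59); none is 1, so 2 has order 58 and is a primitive root.
The smallest primitive root mod 59 is g = 2.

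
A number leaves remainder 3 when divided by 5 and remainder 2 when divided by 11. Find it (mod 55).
M = 5 × 11 = 55. M₁ = 11, y₁ ≡ 1 (mod 5). M₂ = 5, y₂ ≡ 9 (mod 11). r = 3×11×1 + 2×5×9 ≡ 13 (mod 55)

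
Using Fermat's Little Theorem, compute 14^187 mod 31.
By Fermat: 14^{30} ≡ 1 (mod 31). 187 = 6×30 + 7. So 14^{187} ≡ 14^{7} ≡ 19 (mod 31)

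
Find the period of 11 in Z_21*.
Powers of 11 mod 21: 11^1≡11, 11^2≡16, 11^3≡8, 11^4≡4, 11^5≡2, 11^6≡1. Order = 6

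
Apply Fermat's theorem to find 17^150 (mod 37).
By Fermat: 17^{36} ≡ 1 (mod 37). 150 = 4×36 + 6. So 17^{150} ≡ 17^{6} ≡ 27 (mod 37)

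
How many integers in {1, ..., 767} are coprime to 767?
696

Prime factorization: 767 = 13 × 59
Using the formula φ(n) = n × Π(1 - 1/p) for each prime factor p:
φ(767) = 767 × (1 - 1/13) × (1 - 1/59)
φ(767) = 696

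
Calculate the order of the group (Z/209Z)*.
180

Prime factorization: 209 = 11 × 19
Using the formula φ(n) = n × Π(1 - 1/p) for each prime factor p:
φ(209) = 209 × (1 - 1/11) × (1 - 1/19)
φ(209) = 180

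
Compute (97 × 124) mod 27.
13

(97 × 124) = 12028
12028 mod 27 = 13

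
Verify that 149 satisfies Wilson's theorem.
(148)! mod 149 = 148. Since this equals -1 (mod 149), Wilson confirms 149 is prime.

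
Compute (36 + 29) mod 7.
2

(36 + 29) = 65
65 mod 7 = 2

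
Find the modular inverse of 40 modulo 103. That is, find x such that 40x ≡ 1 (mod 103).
85

Using Extended Euclidean Algorithm:
gcd(40, 103) = 1
Bezout coefficients: 40 × -18 + 103 × 7 = 1
So 40 × -18 ≡ 1 (mod 103)
The inverse is -18 mod 103 = 85
Verification: 40 × 85 = 3400 = 33 × 103 + 1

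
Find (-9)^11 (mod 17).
Using repeated squaring. (-9) ≡ 8 (mod 17). 11 = 8 + 2 + 1 (binary 1011). Repeated squaring mod 17: 8^1 ≡ 8; 8^2 ≡ 8² = 64 ≡ 13; 8^4 ≡ 13² = 169 ≡ 16; 8^8 ≡ 16² = 256 ≡ 1. Multiply: (-9)^11 ≡ 8^8 × 8^2 × 8^1 ≡ 1 × 13 × 8 (mod 17): 1 × 13 = 13 ≡ 13; 13 × 8 = 104 ≡ 2. So (-9)^11 ≡ 2 (mod 17).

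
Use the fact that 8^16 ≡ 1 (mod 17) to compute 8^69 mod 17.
By Fermat: 8^{16} ≡ 1 (mod 17). 69 = 4×16 + 5. So 8^{69} ≡ 8^{5} ≡ 9 (mod 17)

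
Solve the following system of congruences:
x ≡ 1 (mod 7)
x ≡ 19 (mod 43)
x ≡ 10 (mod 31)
1653

Using the Chinese Remainder Theorem:
M = product of moduli = 9331
For equation 1: M_1 = 1333, 1333 ≡ 3 (mod 7), inverse of 1333 mod 7 is 5 (check: 3 × 5 = 15 ≡ 1 (mod 7))
For equation 2: M_2 = 217, 217 ≡ 2 (mod 43), inverse of 217 mod 43 is 22 (check: 2 × 22 = 44 ≡ 1 (mod 43))
For equation 3: M_3 = 301, 301 ≡ 22 (mod 31), inverse of 301 mod 31 is 24 (check: 22 × 24 = 528 ≡ 1 (mod 31))
Combine: x ≡ Σ r_i×M_i×(M_i⁻¹ mod m_i) = 1×1333×5 + 19×217×22 + 10×301×24 = 6665 + 90706 + 72240 = 169611
169611 mod 9331 = 1653
x ≡ 1653 (mod 9331)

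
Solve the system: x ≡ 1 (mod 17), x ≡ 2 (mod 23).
M = 17 × 23 = 391. M₁ = 23, y₁ ≡ 3 (mod 17). M₂ = 17, y₂ ≡ 19 (mod 23). x = 1×23×3 + 2×17×19 ≡ 324 (mod 391)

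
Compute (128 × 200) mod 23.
1

(128 × 200) = 25600
25600 mod 23 = 1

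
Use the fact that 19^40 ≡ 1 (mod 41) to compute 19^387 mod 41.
By Fermat: 19^{40} ≡ 1 (mod 41). 387 ≡ 27 (mod 40). So 19^{387} ≡ 19^{27} ≡ 11 (mod 41)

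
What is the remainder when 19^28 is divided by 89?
Using repeated squaring. 28 = 16 + 8 + 4 (binary 11100). Repeated squaring mod 89: 19^1 ≡ 19; 19^2 ≡ 19² = 361 ≡ 5; 19^4 ≡ 5² = 25 ≡ 25; 19^8 ≡ 25² = 625 ≡ 2; 19^16 ≡ 2² = 4 ≡ 4. Multiply: 19^28 = 19^16 × 19^8 × 19^4 ≡ 4 × 2 × 25 (mod 89): 4 × 2 = 8 ≡ 8; 8 × 25 = 200 ≡ 22. So 19^28 ≡ 22 (mod 89).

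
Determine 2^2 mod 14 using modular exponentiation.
2 = 2 (binary 10). Repeated squaring mod 14: 2^1 ≡ 2; 2^2 ≡ 2² = 4 ≡ 4. So 2^2 ≡ 4 (mod 14).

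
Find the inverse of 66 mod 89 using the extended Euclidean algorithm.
Extended GCD: 66(-31) + 89(23) = 1. So 66^(-1) ≡ 58 ≡ 58 (mod 89). Verify: 66 × 58 = 3828 ≡ 1 (mod 89)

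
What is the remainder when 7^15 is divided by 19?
Using repeated squaring. 15 = 8 + 4 + 2 + 1 (binary 1111). Repeated squaring mod 19: 7^1 ≡ 7; 7^2 ≡ 7² = 49 ≡ 11; 7^4 ≡ 11² = 121 ≡ 7; 7^8 ≡ 7² = 49 ≡ 11. Multiply: 7^15 = 7^8 × 7^4 × 7^2 × 7^1 ≡ 11 × 7 × 11 × 7 (mod 19): 11 × 7 = 77 ≡ 1; 1 × 11 = 11 ≡ 11; 11 × 7 = 77 ≡ 1. So 7^15 ≡ 1 (mod 19).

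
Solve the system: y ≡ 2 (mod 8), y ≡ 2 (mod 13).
M = 8 × 13 = 104. M₁ = 13, y₁ ≡ 5 (mod 8). M₂ = 8, y₂ ≡ 5 (mod 13). y = 2×13×5 + 2×8×5 ≡ 2 (mod 104)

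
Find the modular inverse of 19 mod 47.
19^(-1) ≡ 5 (mod 47). Verification: 19 × 5 = 95 ≡ 1 (mod 47)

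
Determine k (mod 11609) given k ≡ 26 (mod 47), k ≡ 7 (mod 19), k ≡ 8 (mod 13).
9849

Using the Chinese Remainder Theorem:
M = product of moduli = 11609
For equation 1: M_1 = 247, 247 ≡ 12 (mod 47), inverse of 247 mod 47 is 4 (check: 12 × 4 = 48 ≡ 1 (mod 47))
For equation 2: M_2 = 611, 611 ≡ 3 (mod 19), inverse of 611 mod 19 is 13 (check: 3 × 13 = 39 ≡ 1 (mod 19))
For equation 3: M_3 = 893, 893 ≡ 9 (mod 13), inverse of 893 mod 13 is 3 (check: 9 × 3 = 27 ≡ 1 (mod 13))
Combine: k ≡ Σ r_i×M_i×(M_i⁻¹ mod m_i) = 26×247×4 + 7×611×13 + 8×893×3 = 25688 + 55601 + 21432 = 102721
102721 mod 11609 = 9849
k ≡ 9849 (mod 11609)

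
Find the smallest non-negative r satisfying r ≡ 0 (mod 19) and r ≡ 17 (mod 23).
M = 19 × 23 = 437. M₁ = 23, y₁ ≡ 5 (mod 19). M₂ = 19, y₂ ≡ 17 (mod 23). r = 0×23×5 + 17×19×17 ≡ 247 (mod 437)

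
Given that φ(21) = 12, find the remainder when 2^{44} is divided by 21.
By Euler: 2^{12} ≡ 1 (mod 21) since gcd(2, 21) = 1. 44 = 3×12 + 8. So 2^{44} ≡ 2^{8} ≡ 4 (mod 21)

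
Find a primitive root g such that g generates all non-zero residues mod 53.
p - 1 = 52 has prime divisors 2, 13. h is a primitive root mod 53 iff h^(52/q) ≢ 1 (mod 53) for each such q.
h = 2: 2^26 ≡ 52, 2^4 ≡ 16 (mod 53); none is 1, so 2 has order 52 and is a primitive root.
The smallest primitive root mod 53 is g = 2.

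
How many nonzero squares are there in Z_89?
For prime 89, there are (p-1)/2 = (89-1)/2 = 44 quadratic residues (excluding 0).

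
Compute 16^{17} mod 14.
4

Using successive squaring:
Binary expansion of 17: 10001
Powers of 16 mod 14 (each is the square of the previous):
  16^1 ≡ 2 (mod 14)
  16^2 ≡ 2² = 4 ≡ 4 (mod 14)
  16^4 ≡ 4² = 16 ≡ 2 (mod 14)
  16^8 ≡ 2² = 4 ≡ 4 (mod 14)
  16^16 ≡ 4² = 16 ≡ 2 (mod 14)
17 = 16 + 1, so 16^17 = 16^16 × 16^1 ≡ 2 × 2 (mod 14)
Multiplying step by step:
  2 × 2 = 4 ≡ 4 (mod 14)
Result: 16^17 ≡ 4 (mod 14)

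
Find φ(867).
544

Prime factorization: 867 = 3 × 17^2
Using the formula φ(n) = n × Π(1 - 1/p) for each prime factor p:
φ(867) = 867 × (1 - 1/3) × (1 - 1/17)
φ(867) = 544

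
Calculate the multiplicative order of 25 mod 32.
Powers of 25 mod 32: 25^1≡25, 25^2≡17, 25^3≡9, 25^4≡1. Order = 4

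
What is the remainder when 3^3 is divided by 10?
3 = 2 + 1 (binary 11). Repeated squaring mod 10: 3^1 ≡ 3; 3^2 ≡ 3² = 9 ≡ 9. Multiply: 3^3 = 3^2 × 3^1 ≡ 9 × 3 (mod 10): 9 × 3 = 27 ≡ 7. So 3^3 ≡ 7 (mod 10).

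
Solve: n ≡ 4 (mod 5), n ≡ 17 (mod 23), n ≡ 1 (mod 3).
M = 5 × 23 × 3 = 345. M₁ = 69, y₁ ≡ 4 (mod 5). M₂ = 15, y₂ ≡ 20 (mod 23). M₃ = 115, y₃ ≡ 1 (mod 3). n = 4×69×4 + 17×15×20 + 1×115×1 ≡ 109 (mod 345)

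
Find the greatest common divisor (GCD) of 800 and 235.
5

Using the Euclidean algorithm:
800 = 3 × 235 + 95
235 = 2 × 95 + 45
95 = 2 × 45 + 5
45 = 9 × 5 + 0

GCD(800, 235) = 5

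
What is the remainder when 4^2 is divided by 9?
2 = 2 (binary 10). Repeated squaring mod 9: 4^1 ≡ 4; 4^2 ≡ 4² = 16 ≡ 7. So 4^2 ≡ 7 (mod 9).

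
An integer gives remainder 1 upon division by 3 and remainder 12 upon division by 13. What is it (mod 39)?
M = 3 × 13 = 39. M₁ = 13, y₁ ≡ 1 (mod 3). M₂ = 3, y₂ ≡ 9 (mod 13). n = 1×13×1 + 12×3×9 ≡ 25 (mod 39). The smallest positive such number is 25.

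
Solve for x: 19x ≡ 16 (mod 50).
14

Since gcd(19, 50) = 1 divides 16, a solution exists.
Multiply both sides by the inverse of 19 mod 50:
  19^(-1) mod 50 = 29
  x ≡ 29 × 16 ≡ 464 ≡ 14 (mod 50)
Verification: 19 × 14 = 266 = 5 × 50 + 16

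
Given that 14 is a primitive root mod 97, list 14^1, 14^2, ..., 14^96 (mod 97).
g^1, g^2, ..., g^{96} mod 97: {14, 2, 28, 4, 56, 8, 15, 16, 30, 32, 60, 64, 23, 31, 46, 62, 92, 27, 87, 54, 77, 11, 57, 22, 17, 44, 34, 88, 68, 79, 39, 61, 78, 25, 59, 50, 21, 3, 42, 6, 84, 12, 71, 24, 45, 48, 90, 96, 83, 95, 69, 93, 41, 89, 82, 81, 67, 65, 37, 33, 74, 66, 51, 35, 5, 70, 10, 43, 20, 86, 40, 75, 80, 53, 63, 9, 29, 18, 58, 36, 19, 72, 38, 47, 76, 94, 55, 91, 13, 85, 26, 73, 52, 49, 7, 1}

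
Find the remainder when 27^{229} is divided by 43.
By Fermat: 27^{42} ≡ 1 (mod 43). 229 = 5×42 + 19. So 27^{229} ≡ 27^{19} ≡ 22 (mod 43)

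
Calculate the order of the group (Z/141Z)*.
92

Prime factorization: 141 = 3 × 47
Using the formula φ(n) = n × Π(1 - 1/p) for each prime factor p:
φ(141) = 141 × (1 - 1/3) × (1 - 1/47)
φ(141) = 92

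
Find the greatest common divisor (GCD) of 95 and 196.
1

Using the Euclidean algorithm:
95 = 0 × 196 + 95
196 = 2 × 95 + 6
95 = 15 × 6 + 5
6 = 1 × 5 + 1
5 = 5 × 1 + 0

GCD(95, 196) = 1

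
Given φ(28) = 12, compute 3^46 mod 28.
By Euler: 3^{12} ≡ 1 (mod 28) since gcd(3, 28) = 1. 46 = 3×12 + 10. So 3^{46} ≡ 3^{10} ≡ 25 (mod 28)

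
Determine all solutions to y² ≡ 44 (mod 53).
The square roots of 44 mod 53 are 16 and 37. Verify: 16² = 256 ≡ 44 (mod 53)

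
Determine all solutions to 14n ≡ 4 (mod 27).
8

Since gcd(14, 27) = 1 divides 4, a solution exists.
Multiply both sides by the inverse of 14 mod 27:
  14^(-1) mod 27 = 2
  x ≡ 2 × 4 ≡ 8 ≡ 8 (mod 27)
Verification: 14 × 8 = 112 = 4 × 27 + 4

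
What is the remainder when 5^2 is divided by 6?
2 = 2 (binary 10). Repeated squaring mod 6: 5^1 ≡ 5; 5^2 ≡ 5² = 25 ≡ 1. So 5^2 ≡ 1 (mod 6).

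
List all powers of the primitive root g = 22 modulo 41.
g^1, g^2, ..., g^{40} mod 41: {22, 33, 29, 23, 14, 21, 11, 37, 35, 32, 7, 31, 26, 39, 38, 16, 24, 36, 13, 40, 19, 8, 12, 18, 27, 20, 30, 4, 6, 9, 34, 10, 15, 2, 3, 25, 17, 5, 28, 1}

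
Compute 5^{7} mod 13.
8

Using successive squaring:
Binary expansion of 7: 111
Powers of 5 mod 13 (each is the square of the previous):
  5^1 ≡ 5 (mod 13)
  5^2 ≡ 5² = 25 ≡ 12 (mod 13)
  5^4 ≡ 12² = 144 ≡ 1 (mod 13)
7 = 4 + 2 + 1, so 5^7 = 5^4 × 5^2 × 5^1 ≡ 1 × 12 × 5 (mod 13)
Multiplying step by step:
  1 × 12 = 12 ≡ 12 (mod 13)
  12 × 5 = 60 ≡ 8 (mod 13)
Result: 5^7 ≡ 8 (mod 13)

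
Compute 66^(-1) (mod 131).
66^(-1) ≡ 2 (mod 131). Verification: 66 × 2 = 132 ≡ 1 (mod 131)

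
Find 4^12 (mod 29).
Using repeated squaring. 12 = 8 + 4 (binary 1100). Repeated squaring mod 29: 4^1 ≡ 4; 4^2 ≡ 4² = 16 ≡ 16; 4^4 ≡ 16² = 256 ≡ 24; 4^8 ≡ 24² = 576 ≡ 25. Multiply: 4^12 = 4^8 × 4^4 ≡ 25 × 24 (mod 29): 25 × 24 = 600 ≡ 20. So 4^12 ≡ 20 (mod 29).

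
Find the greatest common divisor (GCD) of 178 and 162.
2

Using the Euclidean algorithm:
178 = 1 × 162 + 16
162 = 10 × 16 + 2
16 = 8 × 2 + 0

GCD(178, 162) = 2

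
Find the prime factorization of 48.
2^4 × 3

Divide by primes starting from smallest:
48 ÷ 2 = 24
24 ÷ 2 = 12
12 ÷ 2 = 6
6 ÷ 2 = 3
3 ÷ 3 = 1

48 = 2^4 × 3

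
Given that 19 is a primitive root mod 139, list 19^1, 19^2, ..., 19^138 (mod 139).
g^1, g^2, ..., g^{138} mod 139: {19, 83, 48, 78, 92, 80, 130, 107, 87, 124, 132, 6, 114, 81, 10, 51, 135, 63, 85, 86, 105, 49, 97, 36, 128, 69, 60, 28, 115, 100, 93, 99, 74, 16, 26, 77, 73, 136, 82, 29, 134, 44, 2, 38, 27, 96, 17, 45, 21, 121, 75, 35, 109, 125, 12, 89, 23, 20, 102, 131, 126, 31, 33, 71, 98, 55, 72, 117, 138, 120, 56, 91, 61, 47, 59, 9, 32, 52, 15, 7, 133, 25, 58, 129, 88, 4, 76, 54, 53, 34, 90, 42, 103, 11, 70, 79, 111, 24, 39, 46, 40, 65, 123, 113, 62, 66, 3, 57, 110, 5, 95, 137, 101, 112, 43, 122, 94, 118, 18, 64, 104, 30, 14, 127, 50, 116, 119, 37, 8, 13, 108, 106, 68, 41, 84, 67, 22, 1}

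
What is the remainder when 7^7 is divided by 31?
7 = 4 + 2 + 1 (binary 111). Repeated squaring mod 31: 7^1 ≡ 7; 7^2 ≡ 7² = 49 ≡ 18; 7^4 ≡ 18² = 324 ≡ 14. Multiply: 7^7 = 7^4 × 7^2 × 7^1 ≡ 14 × 18 × 7 (mod 31): 14 × 18 = 252 ≡ 4; 4 × 7 = 28 ≡ 28. So 7^7 ≡ 28 (mod 31).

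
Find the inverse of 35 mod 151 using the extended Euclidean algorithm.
Extended GCD: 35(-69) + 151(16) = 1. So 35^(-1) ≡ 82 ≡ 82 (mod 151). Verify: 35 × 82 = 2870 ≡ 1 (mod 151)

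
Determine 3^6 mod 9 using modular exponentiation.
6 = 4 + 2 (binary 110). Repeated squaring mod 9: 3^1 ≡ 3; 3^2 ≡ 3² = 9 ≡ 0; 3^4 ≡ 0² = 0 ≡ 0. Multiply: 3^6 = 3^4 × 3^2 ≡ 0 × 0 (mod 9): 0 × 0 = 0 ≡ 0. So 3^6 ≡ 0 (mod 9).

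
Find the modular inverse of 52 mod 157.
52^(-1) ≡ 154 (mod 157). Verification: 52 × 154 = 8008 ≡ 1 (mod 157)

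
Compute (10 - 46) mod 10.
4

(10 - 46) = -36
-36 mod 10 = 4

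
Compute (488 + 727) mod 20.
15

(488 + 727) = 1215
1215 mod 20 = 15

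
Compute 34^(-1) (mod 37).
12

Using Extended Euclidean Algorithm:
gcd(34, 37) = 1
Bezout coefficients: 34 × 12 + 37 × -11 = 1
So 34 × 12 ≡ 1 (mod 37)
The inverse is 12 mod 37 = 12
Verification: 34 × 12 = 408 = 11 × 37 + 1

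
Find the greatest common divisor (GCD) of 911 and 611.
1

Using the Euclidean algorithm:
911 = 1 × 611 + 300
611 = 2 × 300 + 11
300 = 27 × 11 + 3
11 = 3 × 3 + 2
3 = 1 × 2 + 1
2 = 2 × 1 + 0

GCD(911, 611) = 1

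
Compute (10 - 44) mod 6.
2

(10 - 44) = -34
-34 mod 6 = 2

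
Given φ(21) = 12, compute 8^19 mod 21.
By Euler: 8^{12} ≡ 1 (mod 21) since gcd(8, 21) = 1. 19 = 1×12 + 7. So 8^{19} ≡ 8^{7} ≡ 8 (mod 21)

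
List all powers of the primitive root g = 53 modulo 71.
g^1, g^2, ..., g^{70} mod 71: {53, 40, 61, 38, 26, 29, 46, 24, 65, 37, 44, 60, 56, 57, 39, 8, 69, 36, 62, 20, 66, 19, 13, 50, 23, 12, 68, 54, 22, 30, 28, 64, 55, 4, 70, 18, 31, 10, 33, 45, 42, 25, 47, 6, 34, 27, 11, 15, 14, 32, 63, 2, 35, 9, 51, 5, 52, 58, 21, 48, 59, 3, 17, 49, 41, 43, 7, 16, 67, 1}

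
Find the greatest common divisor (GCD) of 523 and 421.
1

Using the Euclidean algorithm:
523 = 1 × 421 + 102
421 = 4 × 102 + 13
102 = 7 × 13 + 11
13 = 1 × 11 + 2
11 = 5 × 2 + 1
2 = 2 × 1 + 0

GCD(523, 421) = 1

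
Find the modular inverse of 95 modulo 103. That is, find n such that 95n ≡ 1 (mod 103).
90

Using Extended Euclidean Algorithm:
gcd(95, 103) = 1
Bezout coefficients: 95 × -13 + 103 × 12 = 1
So 95 × -13 ≡ 1 (mod 103)
The inverse is -13 mod 103 = 90
Verification: 95 × 90 = 8550 = 83 × 103 + 1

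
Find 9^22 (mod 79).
Using repeated squaring. 22 = 16 + 4 + 2 (binary 10110). Repeated squaring mod 79: 9^1 ≡ 9; 9^2 ≡ 9² = 81 ≡ 2; 9^4 ≡ 2² = 4 ≡ 4; 9^8 ≡ 4² = 16 ≡ 16; 9^16 ≡ 16² = 256 ≡ 19. Multiply: 9^22 = 9^16 × 9^4 × 9^2 ≡ 19 × 4 × 2 (mod 79): 19 × 4 = 76 ≡ 76; 76 × 2 = 152 ≡ 73. So 9^22 ≡ 73 (mod 79).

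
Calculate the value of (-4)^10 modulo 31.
(-4) ≡ 27 (mod 31). 10 = 8 + 2 (binary 1010). Repeated squaring mod 31: 27^1 ≡ 27; 27^2 ≡ 27² = 729 ≡ 16; 27^4 ≡ 16² = 256 ≡ 8; 27^8 ≡ 8² = 64 ≡ 2. Multiply: (-4)^10 ≡ 27^8 × 27^2 ≡ 2 × 16 (mod 31): 2 × 16 = 32 ≡ 1. So (-4)^10 ≡ 1 (mod 31).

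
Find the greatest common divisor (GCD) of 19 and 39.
1

Using the Euclidean algorithm:
19 = 0 × 39 + 19
39 = 2 × 19 + 1
19 = 19 × 1 + 0

GCD(19, 39) = 1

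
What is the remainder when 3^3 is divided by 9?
3 = 2 + 1 (binary 11). Repeated squaring mod 9: 3^1 ≡ 3; 3^2 ≡ 3² = 9 ≡ 0. Multiply: 3^3 = 3^2 × 3^1 ≡ 0 × 3 (mod 9): 0 × 3 = 0 ≡ 0. So 3^3 ≡ 0 (mod 9).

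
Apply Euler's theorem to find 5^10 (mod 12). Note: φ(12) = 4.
By Euler: 5^{4} ≡ 1 (mod 12) since gcd(5, 12) = 1. 10 = 2×4 + 2. So 5^{10} ≡ 5^{2} ≡ 1 (mod 12)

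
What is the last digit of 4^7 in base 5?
7 = 4 + 2 + 1 (binary 111). Repeated squaring mod 5: 4^1 ≡ 4; 4^2 ≡ 4² = 16 ≡ 1; 4^4 ≡ 1² = 1 ≡ 1. Multiply: 4^7 = 4^4 × 4^2 × 4^1 ≡ 1 × 1 × 4 (mod 5): 1 × 1 = 1 ≡ 1; 1 × 4 = 4 ≡ 4. So 4^7 ≡ 4 (mod 5).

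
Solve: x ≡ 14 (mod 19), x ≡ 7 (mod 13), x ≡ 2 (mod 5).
M = 19 × 13 × 5 = 1235. M₁ = 65, y₁ ≡ 12 (mod 19). M₂ = 95, y₂ ≡ 10 (mod 13). M₃ = 247, y₃ ≡ 3 (mod 5). x = 14×65×12 + 7×95×10 + 2×247×3 ≡ 527 (mod 1235)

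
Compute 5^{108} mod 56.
1

Using successive squaring:
Binary expansion of 108: 1101100
Powers of 5 mod 56 (each is the square of the previous):
  5^1 ≡ 5 (mod 56)
  5^2 ≡ 5² = 25 ≡ 25 (mod 56)
  5^4 ≡ 25² = 625 ≡ 9 (mod 56)
  5^8 ≡ 9² = 81 ≡ 25 (mod 56)
  5^16 ≡ 25² = 625 ≡ 9 (mod 56)
  5^32 ≡ 9² = 81 ≡ 25 (mod 56)
  5^64 ≡ 25² = 625 ≡ 9 (mod 56)
108 = 64 + 32 + 8 + 4, so 5^108 = 5^64 × 5^32 × 5^8 × 5^4 ≡ 9 × 25 × 25 × 9 (mod 56)
Multiplying step by step:
  9 × 25 = 225 ≡ 1 (mod 56)
  1 × 25 = 25 ≡ 25 (mod 56)
  25 × 9 = 225 ≡ 1 (mod 56)
Result: 5^108 ≡ 1 (mod 56)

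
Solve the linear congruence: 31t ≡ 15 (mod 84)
33

Since gcd(31, 84) = 1 divides 15, a solution exists.
Multiply both sides by the inverse of 31 mod 84:
  31^(-1) mod 84 = 19
  x ≡ 19 × 15 ≡ 285 ≡ 33 (mod 84)
Verification: 31 × 33 = 1023 = 12 × 84 + 15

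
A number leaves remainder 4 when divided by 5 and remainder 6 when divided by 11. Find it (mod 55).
M = 5 × 11 = 55. M₁ = 11, y₁ ≡ 1 (mod 5). M₂ = 5, y₂ ≡ 9 (mod 11). z = 4×11×1 + 6×5×9 ≡ 39 (mod 55)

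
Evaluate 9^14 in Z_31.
Using repeated squaring. 14 = 8 + 4 + 2 (binary 1110). Repeated squaring mod 31: 9^1 ≡ 9; 9^2 ≡ 9² = 81 ≡ 19; 9^4 ≡ 19² = 361 ≡ 20; 9^8 ≡ 20² = 400 ≡ 28. Multiply: 9^14 = 9^8 × 9^4 × 9^2 ≡ 28 × 20 × 19 (mod 31): 28 × 20 = 560 ≡ 2; 2 × 19 = 38 ≡ 7. So 9^14 ≡ 7 (mod 31).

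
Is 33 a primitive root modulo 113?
Yes

To verify, check if 33^(112/q) ≢ 1 (mod 113) for each prime divisor q of 112
Divisors of 112 = 112: [1, 2, 4, 7, 8, 14, 16, 28, 56, 112]
  33^(112/2) = 33^56 ≡ 112 (mod 113)
  33^(112/7) = 33^16 ≡ 109 (mod 113)
Conclusion: 33 is a primitive root modulo 113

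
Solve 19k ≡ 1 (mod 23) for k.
19^(-1) ≡ 17 (mod 23). Verification: 19 × 17 = 323 ≡ 1 (mod 23)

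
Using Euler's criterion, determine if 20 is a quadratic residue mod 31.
By Euler's criterion: 20^{15} ≡ 1 (mod 31). Since this equals 1, 20 is a QR.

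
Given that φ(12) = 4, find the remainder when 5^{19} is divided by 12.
By Euler: 5^{4} ≡ 1 (mod 12) since gcd(5, 12) = 1. 19 = 4×4 + 3. So 5^{19} ≡ 5^{3} ≡ 5 (mod 12)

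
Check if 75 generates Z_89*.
p - 1 = 88 has prime divisors 2, 11. Check 75^(88/q) mod 89 for each: 75^(88/2) = 75^44 ≡ 88, 75^(88/11) = 75^8 ≡ 45 (mod 89). None of these is 1, so 75 has order 88 = φ(89), so it is a primitive root mod 89.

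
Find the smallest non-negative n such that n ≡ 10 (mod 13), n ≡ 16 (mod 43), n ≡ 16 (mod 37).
6380

Using the Chinese Remainder Theorem:
M = product of moduli = 20683
For equation 1: M_1 = 1591, 1591 ≡ 5 (mod 13), inverse of 1591 mod 13 is 8 (check: 5 × 8 = 40 ≡ 1 (mod 13))
For equation 2: M_2 = 481, 481 ≡ 8 (mod 43), inverse of 481 mod 43 is 27 (check: 8 × 27 = 216 ≡ 1 (mod 43))
For equation 3: M_3 = 559, 559 ≡ 4 (mod 37), inverse of 559 mod 37 is 28 (check: 4 × 28 = 112 ≡ 1 (mod 37))
Combine: n ≡ Σ r_i×M_i×(M_i⁻¹ mod m_i) = 10×1591×8 + 16×481×27 + 16×559×28 = 127280 + 207792 + 250432 = 585504
585504 mod 20683 = 6380
n ≡ 6380 (mod 20683)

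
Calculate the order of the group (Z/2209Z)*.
2162

Prime factorization: 2209 = 47^2
Using the formula φ(n) = n × Π(1 - 1/p) for each prime factor p:
φ(2209) = 2209 × (1 - 1/47)
φ(2209) = 2162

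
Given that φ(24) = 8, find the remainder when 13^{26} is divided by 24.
By Euler: 13^{8} ≡ 1 (mod 24) since gcd(13, 24) = 1. 26 = 3×8 + 2. So 13^{26} ≡ 13^{2} ≡ 1 (mod 24)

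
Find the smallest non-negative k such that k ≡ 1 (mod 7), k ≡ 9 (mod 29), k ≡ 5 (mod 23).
2213

Using the Chinese Remainder Theorem:
M = product of moduli = 4669
For equation 1: M_1 = 667, 667 ≡ 2 (mod 7), inverse of 667 mod 7 is 4 (check: 2 × 4 = 8 ≡ 1 (mod 7))
For equation 2: M_2 = 161, 161 ≡ 16 (mod 29), inverse of 161 mod 29 is 20 (check: 16 × 20 = 320 ≡ 1 (mod 29))
For equation 3: M_3 = 203, 203 ≡ 19 (mod 23), inverse of 203 mod 23 is 17 (check: 19 × 17 = 323 ≡ 1 (mod 23))
Combine: k ≡ Σ r_i×M_i×(M_i⁻¹ mod m_i) = 1×667×4 + 9×161×20 + 5×203×17 = 2668 + 28980 + 17255 = 48903
48903 mod 4669 = 2213
k ≡ 2213 (mod 4669)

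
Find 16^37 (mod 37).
Using Fermat: 16^{36} ≡ 1 (mod 37). 37 ≡ 1 (mod 36). So 16^{37} ≡ 16^{1} ≡ 16 (mod 37)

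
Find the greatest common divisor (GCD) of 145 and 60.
5

Using the Euclidean algorithm:
145 = 2 × 60 + 25
60 = 2 × 25 + 10
25 = 2 × 10 + 5
10 = 2 × 5 + 0

GCD(145, 60) = 5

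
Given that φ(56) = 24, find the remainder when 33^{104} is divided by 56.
By Euler: 33^{24} ≡ 1 (mod 56) since gcd(33, 56) = 1. 104 = 4×24 + 8. So 33^{104} ≡ 33^{8} ≡ 25 (mod 56)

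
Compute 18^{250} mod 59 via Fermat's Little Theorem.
28

By Fermat's Little Theorem, a^(p-1) ≡ 1 (mod p) for prime p and gcd(a, p) = 1
Here p = 59, so 18^58 ≡ 1 (mod 59)
We can reduce the exponent: 250 mod 58 = 18
So 18^250 ≡ 18^18 (mod 59)
Computing: 18^18 mod 59 = 28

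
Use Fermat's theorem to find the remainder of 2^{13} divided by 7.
2

By Fermat's Little Theorem, a^(p-1) ≡ 1 (mod p) for prime p and gcd(a, p) = 1
Here p = 7, so 2^6 ≡ 1 (mod 7)
We can reduce the exponent: 13 mod 6 = 1
So 2^13 ≡ 2^1 (mod 7)
Computing: 2^1 mod 7 = 2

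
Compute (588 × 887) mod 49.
0

(588 × 887) = 521556
521556 mod 49 = 0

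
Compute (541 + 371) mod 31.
13

(541 + 371) = 912
912 mod 31 = 13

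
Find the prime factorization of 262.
2 × 131

Divide by primes starting from smallest:
262 ÷ 2 = 131
131 ÷ 131 = 1

262 = 2 × 131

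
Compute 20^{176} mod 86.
52

Using successive squaring:
Binary expansion of 176: 10110000
Powers of 20 mod 86 (each is the square of the previous):
  20^1 ≡ 20 (mod 86)
  20^2 ≡ 20² = 400 ≡ 56 (mod 86)
  20^4 ≡ 56² = 3136 ≡ 40 (mod 86)
  20^8 ≡ 40² = 1600 ≡ 52 (mod 86)
  20^16 ≡ 52² = 2704 ≡ 38 (mod 86)
  20^32 ≡ 38² = 1444 ≡ 68 (mod 86)
  20^64 ≡ 68² = 4624 ≡ 66 (mod 86)
  20^128 ≡ 66² = 4356 ≡ 56 (mod 86)
176 = 128 + 32 + 16, so 20^176 = 20^128 × 20^32 × 20^16 ≡ 56 × 68 × 38 (mod 86)
Multiplying step by step:
  56 × 68 = 3808 ≡ 24 (mod 86)
  24 × 38 = 912 ≡ 52 (mod 86)
Result: 20^176 ≡ 52 (mod 86)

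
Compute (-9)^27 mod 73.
Using repeated squaring. (-9) ≡ 64 (mod 73). 27 = 16 + 8 + 2 + 1 (binary 11011). Repeated squaring mod 73: 64^1 ≡ 64; 64^2 ≡ 64² = 4096 ≡ 8; 64^4 ≡ 8² = 64 ≡ 64; 64^8 ≡ 64² = 4096 ≡ 8; 64^16 ≡ 8² = 64 ≡ 64. Multiply: (-9)^27 ≡ 64^16 × 64^8 × 64^2 × 64^1 ≡ 64 × 8 × 8 × 64 (mod 73): 64 × 8 = 512 ≡ 1; 1 × 8 = 8 ≡ 8; 8 × 64 = 512 ≡ 1. So (-9)^27 ≡ 1 (mod 73).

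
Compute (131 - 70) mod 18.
7

(131 - 70) = 61
61 mod 18 = 7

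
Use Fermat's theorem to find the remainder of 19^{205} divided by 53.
41

By Fermat's Little Theorem, a^(p-1) ≡ 1 (mod p) for prime p and gcd(a, p) = 1
Here p = 53, so 19^52 ≡ 1 (mod 53)
We can reduce the exponent: 205 mod 52 = 49
So 19^205 ≡ 19^49 (mod 53)
Computing: 19^49 mod 53 = 41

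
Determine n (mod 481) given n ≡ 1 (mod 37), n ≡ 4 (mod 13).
186

Using the Chinese Remainder Theorem:
M = product of moduli = 481
For equation 1: M_1 = 13, 13 ≡ 13 (mod 37), inverse of 13 mod 37 is 20 (check: 13 × 20 = 260 ≡ 1 (mod 37))
For equation 2: M_2 = 37, 37 ≡ 11 (mod 13), inverse of 37 mod 13 is 6 (check: 11 × 6 = 66 ≡ 1 (mod 13))
Combine: n ≡ Σ r_i×M_i×(M_i⁻¹ mod m_i) = 1×13×20 + 4×37×6 = 260 + 888 = 1148
1148 mod 481 = 186
n ≡ 186 (mod 481)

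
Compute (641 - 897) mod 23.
20

(641 - 897) = -256
-256 mod 23 = 20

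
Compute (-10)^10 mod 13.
(-10) ≡ 3 (mod 13). 10 = 8 + 2 (binary 1010). Repeated squaring mod 13: 3^1 ≡ 3; 3^2 ≡ 3² = 9 ≡ 9; 3^4 ≡ 9² = 81 ≡ 3; 3^8 ≡ 3² = 9 ≡ 9. Multiply: (-10)^10 ≡ 3^8 × 3^2 ≡ 9 × 9 (mod 13): 9 × 9 = 81 ≡ 3. So (-10)^10 ≡ 3 (mod 13).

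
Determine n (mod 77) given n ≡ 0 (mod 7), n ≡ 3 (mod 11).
14

Using the Chinese Remainder Theorem:
M = product of moduli = 77
For equation 1: M_1 = 11, 11 ≡ 4 (mod 7), inverse of 11 mod 7 is 2 (check: 4 × 2 = 8 ≡ 1 (mod 7))
For equation 2: M_2 = 7, 7 ≡ 7 (mod 11), inverse of 7 mod 11 is 8 (check: 7 × 8 = 56 ≡ 1 (mod 11))
Combine: n ≡ Σ r_i×M_i×(M_i⁻¹ mod m_i) = 0×11×2 + 3×7×8 = 0 + 168 = 168
168 mod 77 = 14
n ≡ 14 (mod 77)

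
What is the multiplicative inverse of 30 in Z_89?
3

Using Extended Euclidean Algorithm:
gcd(30, 89) = 1
Bezout coefficients: 30 × 3 + 89 × -1 = 1
So 30 × 3 ≡ 1 (mod 89)
The inverse is 3 mod 89 = 3
Verification: 30 × 3 = 90 = 1 × 89 + 1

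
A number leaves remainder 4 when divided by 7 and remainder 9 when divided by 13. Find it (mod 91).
M = 7 × 13 = 91. M₁ = 13, y₁ ≡ 6 (mod 7). M₂ = 7, y₂ ≡ 2 (mod 13). t = 4×13×6 + 9×7×2 ≡ 74 (mod 91)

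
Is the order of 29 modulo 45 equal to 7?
No, the actual order is 6, not 7.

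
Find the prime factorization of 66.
2 × 3 × 11

Divide by primes starting from smallest:
66 ÷ 2 = 33
33 ÷ 3 = 11
11 ÷ 11 = 1

66 = 2 × 3 × 11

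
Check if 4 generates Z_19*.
p - 1 = 18 has prime divisors 2, 3. Check 4^(18/q) mod 19 for each: 4^(18/2) = 4^9 ≡ 1, 4^(18/3) = 4^6 ≡ 11 (mod 19). Since 4^9 ≡ 1 (mod 19), the order of 4 divides 9 (in fact the order is 9) ≠ 18, so it is not a primitive root.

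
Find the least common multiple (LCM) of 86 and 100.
4300

First find GCD(86, 100) using the Euclidean algorithm:
86 = 0 × 100 + 86
100 = 1 × 86 + 14
86 = 6 × 14 + 2
14 = 7 × 2 + 0
GCD(86, 100) = 2

LCM formula: LCM(a, b) = (a × b) / GCD(a, b)
LCM(86, 100) = (86 × 100) / 2
LCM(86, 100) = 8600 / 2
LCM(86, 100) = 4300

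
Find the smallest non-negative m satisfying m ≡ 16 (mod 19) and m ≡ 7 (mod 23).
M = 19 × 23 = 437. M₁ = 23, y₁ ≡ 5 (mod 19). M₂ = 19, y₂ ≡ 17 (mod 23). m = 16×23×5 + 7×19×17 ≡ 168 (mod 437)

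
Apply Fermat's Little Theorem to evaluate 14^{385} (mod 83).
74

By Fermat's Little Theorem, a^(p-1) ≡ 1 (mod p) for prime p and gcd(a, p) = 1
Here p = 83, so 14^82 ≡ 1 (mod 83)
We can reduce the exponent: 385 mod 82 = 57
So 14^385 ≡ 14^57 (mod 83)
Computing: 14^57 mod 83 = 74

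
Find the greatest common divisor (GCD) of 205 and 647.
1

Using the Euclidean algorithm:
205 = 0 × 647 + 205
647 = 3 × 205 + 32
205 = 6 × 32 + 13
32 = 2 × 13 + 6
13 = 2 × 6 + 1
6 = 6 × 1 + 0

GCD(205, 647) = 1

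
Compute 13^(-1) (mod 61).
47

Using Extended Euclidean Algorithm:
gcd(13, 61) = 1
Bezout coefficients: 13 × -14 + 61 × 3 = 1
So 13 × -14 ≡ 1 (mod 61)
The inverse is -14 mod 61 = 47
Verification: 13 × 47 = 611 = 10 × 61 + 1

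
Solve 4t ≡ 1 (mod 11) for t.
3

Using Extended Euclidean Algorithm:
gcd(4, 11) = 1
Bezout coefficients: 4 × 3 + 11 × -1 = 1
So 4 × 3 ≡ 1 (mod 11)
The inverse is 3 mod 11 = 3
Verification: 4 × 3 = 12 = 1 × 11 + 1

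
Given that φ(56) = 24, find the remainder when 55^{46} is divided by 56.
By Euler: 55^{24} ≡ 1 (mod 56) since gcd(55, 56) = 1. 46 = 1×24 + 22. So 55^{46} ≡ 55^{22} ≡ 1 (mod 56)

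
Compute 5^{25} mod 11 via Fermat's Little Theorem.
1

By Fermat's Little Theorem, a^(p-1) ≡ 1 (mod p) for prime p and gcd(a, p) = 1
Here p = 11, so 5^10 ≡ 1 (mod 11)
We can reduce the exponent: 25 mod 10 = 5
So 5^25 ≡ 5^5 (mod 11)
Computing: 5^5 mod 11 = 1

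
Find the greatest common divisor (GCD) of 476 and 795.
1

Using the Euclidean algorithm:
476 = 0 × 795 + 476
795 = 1 × 476 + 319
476 = 1 × 319 + 157
319 = 2 × 157 + 5
157 = 31 × 5 + 2
5 = 2 × 2 + 1
2 = 2 × 1 + 0

GCD(476, 795) = 1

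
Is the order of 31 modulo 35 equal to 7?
No, the actual order is 6, not 7.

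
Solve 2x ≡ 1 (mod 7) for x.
4

Using Extended Euclidean Algorithm:
gcd(2, 7) = 1
Bezout coefficients: 2 × -3 + 7 × 1 = 1
So 2 × -3 ≡ 1 (mod 7)
The inverse is -3 mod 7 = 4
Verification: 2 × 4 = 8 = 1 × 7 + 1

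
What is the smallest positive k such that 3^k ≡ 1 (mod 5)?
Powers of 3 mod 5: 3^1≡3, 3^2≡4, 3^3≡2, 3^4≡1. Order = 4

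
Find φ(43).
42

Prime factorization: 43 = 43
Using the formula φ(n) = n × Π(1 - 1/p) for each prime factor p:
φ(43) = 43 × (1 - 1/43)
φ(43) = 42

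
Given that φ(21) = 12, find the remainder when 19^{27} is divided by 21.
By Euler: 19^{12} ≡ 1 (mod 21) since gcd(19, 21) = 1. 27 = 2×12 + 3. So 19^{27} ≡ 19^{3} ≡ 13 (mod 21)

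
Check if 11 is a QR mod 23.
By Euler's criterion: 11^{11} ≡ 22 (mod 23). Since this equals -1 (≡ 22), 11 is not a QR.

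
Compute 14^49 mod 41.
Using Fermat: 14^{40} ≡ 1 (mod 41). 49 ≡ 9 (mod 40). So 14^{49} ≡ 14^{9} ≡ 14 (mod 41)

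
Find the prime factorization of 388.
2^2 × 97

Divide by primes starting from smallest:
388 ÷ 2 = 194
194 ÷ 2 = 97
97 ÷ 97 = 1

388 = 2^2 × 97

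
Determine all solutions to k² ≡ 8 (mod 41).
The square roots of 8 mod 41 are 34 and 7. Verify: 34² = 1156 ≡ 8 (mod 41)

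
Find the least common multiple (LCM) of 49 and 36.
1764

First find GCD(49, 36) using the Euclidean algorithm:
49 = 1 × 36 + 13
36 = 2 × 13 + 10
13 = 1 × 10 + 3
10 = 3 × 3 + 1
3 = 3 × 1 + 0
GCD(49, 36) = 1

LCM formula: LCM(a, b) = (a × b) / GCD(a, b)
LCM(49, 36) = (49 × 36) / 1
LCM(49, 36) = 1764 / 1
LCM(49, 36) = 1764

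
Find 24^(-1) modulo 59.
32

Using Extended Euclidean Algorithm:
gcd(24, 59) = 1
Bezout coefficients: 24 × -27 + 59 × 11 = 1
So 24 × -27 ≡ 1 (mod 59)
The inverse is -27 mod 59 = 32
Verification: 24 × 32 = 768 = 13 × 59 + 1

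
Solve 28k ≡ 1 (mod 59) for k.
28^(-1) ≡ 19 (mod 59). Verification: 28 × 19 = 532 ≡ 1 (mod 59)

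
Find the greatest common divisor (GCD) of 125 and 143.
1

Using the Euclidean algorithm:
125 = 0 × 143 + 125
143 = 1 × 125 + 18
125 = 6 × 18 + 17
18 = 1 × 17 + 1
17 = 17 × 1 + 0

GCD(125, 143) = 1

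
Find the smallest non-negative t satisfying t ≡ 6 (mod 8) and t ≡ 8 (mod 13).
M = 8 × 13 = 104. M₁ = 13, y₁ ≡ 5 (mod 8). M₂ = 8, y₂ ≡ 5 (mod 13). t = 6×13×5 + 8×8×5 ≡ 86 (mod 104)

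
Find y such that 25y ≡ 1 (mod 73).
25^(-1) ≡ 38 (mod 73). Verification: 25 × 38 = 950 ≡ 1 (mod 73)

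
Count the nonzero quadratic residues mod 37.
For prime 37, there are (p-1)/2 = (37-1)/2 = 18 quadratic residues (excluding 0).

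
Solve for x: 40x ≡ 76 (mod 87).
28

Since gcd(40, 87) = 1 divides 76, a solution exists.
Multiply both sides by the inverse of 40 mod 87:
  40^(-1) mod 87 = 37
  x ≡ 37 × 76 ≡ 2812 ≡ 28 (mod 87)
Verification: 40 × 28 = 1120 = 12 × 87 + 76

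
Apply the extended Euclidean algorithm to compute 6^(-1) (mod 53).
Extended GCD: 6(9) + 53(-1) = 1. So 6^(-1) ≡ 9 ≡ 9 (mod 53). Verify: 6 × 9 = 54 ≡ 1 (mod 53)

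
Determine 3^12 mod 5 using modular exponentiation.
Using Fermat: 3^{4} ≡ 1 (mod 5). 12 ≡ 0 (mod 4). So 3^{12} ≡ 3^{0} ≡ 1 (mod 5)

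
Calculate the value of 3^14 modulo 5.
Using Fermat: 3^{4} ≡ 1 (mod 5). 14 ≡ 2 (mod 4). So 3^{14} ≡ 3^{2} ≡ 4 (mod 5)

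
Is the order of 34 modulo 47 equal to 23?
Yes, ord_47(34) = 23.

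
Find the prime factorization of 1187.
1187

Divide by primes starting from smallest:
1187 ÷ 1187 = 1

1187 = 1187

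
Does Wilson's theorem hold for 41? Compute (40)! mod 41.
(40)! mod 41 = 40. Since this equals -1 (mod 41), Wilson confirms 41 is prime.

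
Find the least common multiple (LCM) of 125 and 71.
8875

First find GCD(125, 71) using the Euclidean algorithm:
125 = 1 × 71 + 54
71 = 1 × 54 + 17
54 = 3 × 17 + 3
17 = 5 × 3 + 2
3 = 1 × 2 + 1
2 = 2 × 1 + 0
GCD(125, 71) = 1

LCM formula: LCM(a, b) = (a × b) / GCD(a, b)
LCM(125, 71) = (125 × 71) / 1
LCM(125, 71) = 8875 / 1
LCM(125, 71) = 8875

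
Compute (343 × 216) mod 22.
14

(343 × 216) = 74088
74088 mod 22 = 14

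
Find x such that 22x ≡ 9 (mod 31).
30

Since gcd(22, 31) = 1 divides 9, a solution exists.
Multiply both sides by the inverse of 22 mod 31:
  22^(-1) mod 31 = 24
  x ≡ 24 × 9 ≡ 216 ≡ 30 (mod 31)
Verification: 22 × 30 = 660 = 21 × 31 + 9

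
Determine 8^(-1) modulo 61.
8^(-1) ≡ 23 (mod 61). Verification: 8 × 23 = 184 ≡ 1 (mod 61)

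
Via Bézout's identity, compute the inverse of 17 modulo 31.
Extended GCD: 17(11) + 31(-6) = 1. So 17^(-1) ≡ 11 ≡ 11 (mod 31). Verify: 17 × 11 = 187 ≡ 1 (mod 31)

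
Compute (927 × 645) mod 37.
32

(927 × 645) = 597915
597915 mod 37 = 32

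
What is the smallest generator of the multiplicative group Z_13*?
p - 1 = 12 has prime divisors 2, 3. h is a primitive root mod 13 iff h^(12/q) ≢ 1 (mod 13) for each such q.
h = 2: 2^6 ≡ 12, 2^4 ≡ 3 (mod 13); none is 1, so 2 has order 12 and is a primitive root.
The smallest primitive root mod 13 is g = 2.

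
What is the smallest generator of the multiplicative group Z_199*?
p - 1 = 198 has prime divisors 2, 3, 11. h is a primitive root mod 199 iff h^(198/q) ≢ 1 (mod 199) for each such q.
h = 2: 2^99 ≡ 1, 2^66 ≡ 106, 2^18 ≡ 61 (mod 199); 2^99 ≡ 1, so not a primitive root.
h = 3: 3^99 ≡ 198, 3^66 ≡ 106, 3^18 ≡ 125 (mod 199); none is 1, so 3 has order 198 and is a primitive root.
The smallest primitive root mod 199 is g = 3.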